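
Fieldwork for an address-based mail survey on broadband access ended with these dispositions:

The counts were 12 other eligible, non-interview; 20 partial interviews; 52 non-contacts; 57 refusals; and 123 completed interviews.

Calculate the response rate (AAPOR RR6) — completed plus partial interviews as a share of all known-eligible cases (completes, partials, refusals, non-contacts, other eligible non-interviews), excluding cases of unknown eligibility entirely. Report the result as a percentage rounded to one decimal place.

Numerator: 123 + 20 = 143
Denom: 123 + 20 + 57 + 52 + 12 = 264
RR6 = 143 / 264 = 0.5417

54.2%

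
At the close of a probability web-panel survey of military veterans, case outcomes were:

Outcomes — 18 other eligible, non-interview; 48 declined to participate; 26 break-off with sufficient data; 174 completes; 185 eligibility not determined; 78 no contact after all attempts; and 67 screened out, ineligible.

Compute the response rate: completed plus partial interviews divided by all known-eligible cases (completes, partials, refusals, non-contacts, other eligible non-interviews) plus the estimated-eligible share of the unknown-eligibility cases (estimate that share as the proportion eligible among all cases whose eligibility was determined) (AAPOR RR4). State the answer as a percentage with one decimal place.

Num: 174 + 26 = 200
Known eligible: 174 + 26 + 48 + 78 + 18 = 344
e = 344 / (344 + 67) = 344 / 411 = 0.8370
e × U: 0.8370 × 185 = 154.84
Base: 344 + 154.84 = 498.84
RR4 = 200 / 498.84 = 0.4009

40.1%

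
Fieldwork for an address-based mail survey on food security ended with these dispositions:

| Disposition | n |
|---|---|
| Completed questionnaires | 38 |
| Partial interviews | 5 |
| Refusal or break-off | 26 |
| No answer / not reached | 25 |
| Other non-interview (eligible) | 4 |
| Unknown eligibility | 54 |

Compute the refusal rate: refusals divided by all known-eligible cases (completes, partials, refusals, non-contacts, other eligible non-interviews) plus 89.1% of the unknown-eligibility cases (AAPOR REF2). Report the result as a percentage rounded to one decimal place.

17.8%

Numerator = 26
Determined eligible = 38 + 5 + 26 + 25 + 4 = 98
Estimated eligible among unknowns = 0.8910 × 54 = 48.11
Base = 98 + 48.11 = 146.11
REF2 = 26 / 146.11 = 0.1779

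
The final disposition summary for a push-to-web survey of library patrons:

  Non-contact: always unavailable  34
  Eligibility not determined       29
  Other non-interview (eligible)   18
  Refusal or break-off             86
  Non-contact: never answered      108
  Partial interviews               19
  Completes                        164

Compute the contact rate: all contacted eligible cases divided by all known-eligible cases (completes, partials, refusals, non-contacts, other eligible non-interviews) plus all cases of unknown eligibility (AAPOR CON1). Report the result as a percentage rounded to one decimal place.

Never reached = 108 + 34 = 142
Numerator = 164 + 19 + 86 + 18 = 287
Denominator = 164 + 19 + 86 + 142 + 18 + 29 = 458
CON1 = 287 / 458 = 0.6266

62.7%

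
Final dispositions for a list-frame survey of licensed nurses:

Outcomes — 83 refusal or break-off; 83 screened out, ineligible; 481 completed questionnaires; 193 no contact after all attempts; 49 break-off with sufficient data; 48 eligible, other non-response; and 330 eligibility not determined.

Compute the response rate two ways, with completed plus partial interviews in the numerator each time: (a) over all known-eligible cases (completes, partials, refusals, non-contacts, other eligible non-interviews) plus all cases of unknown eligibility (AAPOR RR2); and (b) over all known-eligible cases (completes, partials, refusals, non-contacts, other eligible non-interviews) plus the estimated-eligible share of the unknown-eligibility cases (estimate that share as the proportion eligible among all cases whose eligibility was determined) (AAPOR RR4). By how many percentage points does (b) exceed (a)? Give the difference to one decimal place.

Numerator = 481 + 49 = 530
Denominator = 481 + 49 + 83 + 193 + 48 + 330 = 1184
RR2 = 530 / 1184 = 0.4476
Eligible (known) = 481 + 49 + 83 + 193 + 48 = 854
e = 854 / (854 + 83) = 854 / 937 = 0.9114
e × U = 0.9114 × 330 = 300.76
Denominator = 854 + 300.76 = 1154.76
RR4 = 530 / 1154.76 = 0.4590
Difference = 45.90 − 44.76 = 1.14 percentage points

1.1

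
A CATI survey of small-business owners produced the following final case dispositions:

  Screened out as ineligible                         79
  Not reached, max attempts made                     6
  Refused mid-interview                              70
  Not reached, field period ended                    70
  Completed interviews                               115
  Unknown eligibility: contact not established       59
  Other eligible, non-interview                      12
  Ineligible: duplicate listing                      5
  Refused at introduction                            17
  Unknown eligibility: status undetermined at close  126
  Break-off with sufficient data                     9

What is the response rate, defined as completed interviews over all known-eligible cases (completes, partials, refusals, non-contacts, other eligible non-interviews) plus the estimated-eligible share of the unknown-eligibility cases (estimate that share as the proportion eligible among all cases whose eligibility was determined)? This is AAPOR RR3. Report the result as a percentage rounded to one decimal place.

Refused = 17 + 70 = 87
No contact after all attempts = 70 + 6 = 76
Unknown eligibility = 59 + 126 = 185
Ineligible = 79 + 5 = 84
Top → 115
Eligible (known) → 115 + 9 + 87 + 76 + 12 = 299
e = 299 / (299 + 84) = 299 / 383 = 0.7807
Estimated eligible among unknowns → 0.7807 × 185 = 144.43
Base → 299 + 144.43 = 443.43
RR3 = 115 / 443.43 = 0.2593

25.9%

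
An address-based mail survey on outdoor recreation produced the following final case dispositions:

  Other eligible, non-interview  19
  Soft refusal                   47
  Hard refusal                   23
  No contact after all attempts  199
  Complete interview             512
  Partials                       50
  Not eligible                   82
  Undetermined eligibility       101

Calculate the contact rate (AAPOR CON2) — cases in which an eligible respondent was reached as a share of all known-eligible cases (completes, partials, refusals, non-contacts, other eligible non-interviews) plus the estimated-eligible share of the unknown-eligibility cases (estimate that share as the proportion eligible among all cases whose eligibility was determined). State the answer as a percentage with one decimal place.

69.1%

Declined to participate = 23 + 47 = 70
Top = 512 + 50 + 70 + 19 = 651
Determined eligible = 512 + 50 + 70 + 199 + 19 = 850
e = 850 / (850 + 82) = 850 / 932 = 0.9120
Estimated eligible among unknowns = 0.9120 × 101 = 92.11
Denominator = 850 + 92.11 = 942.11
CON2 = 651 / 942.11 = 0.6910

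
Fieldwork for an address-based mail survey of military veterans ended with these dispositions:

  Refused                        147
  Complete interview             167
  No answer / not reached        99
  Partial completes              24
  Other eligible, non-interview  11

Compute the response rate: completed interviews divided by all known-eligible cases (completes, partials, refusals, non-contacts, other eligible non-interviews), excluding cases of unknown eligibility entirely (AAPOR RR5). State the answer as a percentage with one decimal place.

Num = 167
Denominator = 167 + 24 + 147 + 99 + 11 = 448
RR5 = 167 / 448 = 0.3728

37.3%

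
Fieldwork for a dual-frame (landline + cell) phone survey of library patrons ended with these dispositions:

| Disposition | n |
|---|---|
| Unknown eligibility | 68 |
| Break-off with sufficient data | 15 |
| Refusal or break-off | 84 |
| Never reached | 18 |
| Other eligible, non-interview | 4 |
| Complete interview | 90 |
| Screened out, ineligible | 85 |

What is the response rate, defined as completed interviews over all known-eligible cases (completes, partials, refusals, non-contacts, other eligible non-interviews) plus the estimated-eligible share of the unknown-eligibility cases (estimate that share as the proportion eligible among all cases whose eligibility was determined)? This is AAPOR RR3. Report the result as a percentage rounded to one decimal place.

Numerator = 90
Determined eligible = 90 + 15 + 84 + 18 + 4 = 211
e = 211 / (211 + 85) = 211 / 296 = 0.7128
Estimated eligible among unknowns = 0.7128 × 68 = 48.47
Denominator = 211 + 48.47 = 259.47
RR3 = 90 / 259.47 = 0.3469

34.7%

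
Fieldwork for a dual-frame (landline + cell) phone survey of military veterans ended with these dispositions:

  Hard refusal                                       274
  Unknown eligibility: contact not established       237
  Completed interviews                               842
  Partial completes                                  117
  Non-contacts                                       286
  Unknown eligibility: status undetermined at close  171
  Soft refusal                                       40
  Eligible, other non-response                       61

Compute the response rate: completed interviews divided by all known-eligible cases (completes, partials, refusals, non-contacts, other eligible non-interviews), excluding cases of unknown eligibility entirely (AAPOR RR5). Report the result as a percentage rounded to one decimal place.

Declined to participate = 274 + 40 = 314
Unknown if eligible = 237 + 171 = 408
Num → 842
Base → 842 + 117 + 314 + 286 + 61 = 1620
RR5 = 842 / 1620 = 0.5198

52.0%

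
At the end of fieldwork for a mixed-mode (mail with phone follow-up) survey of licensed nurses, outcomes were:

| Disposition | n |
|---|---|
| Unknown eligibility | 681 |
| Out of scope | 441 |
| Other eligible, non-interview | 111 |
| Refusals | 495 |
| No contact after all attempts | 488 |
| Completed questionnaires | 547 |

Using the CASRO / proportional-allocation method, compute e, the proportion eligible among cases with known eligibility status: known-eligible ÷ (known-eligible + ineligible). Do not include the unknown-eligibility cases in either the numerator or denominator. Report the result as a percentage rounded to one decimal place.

Known eligible: 547 + 495 + 488 + 111 = 1641
e = 1641 / (1641 + 441) = 1641 / 2082 = 0.7882

78.8%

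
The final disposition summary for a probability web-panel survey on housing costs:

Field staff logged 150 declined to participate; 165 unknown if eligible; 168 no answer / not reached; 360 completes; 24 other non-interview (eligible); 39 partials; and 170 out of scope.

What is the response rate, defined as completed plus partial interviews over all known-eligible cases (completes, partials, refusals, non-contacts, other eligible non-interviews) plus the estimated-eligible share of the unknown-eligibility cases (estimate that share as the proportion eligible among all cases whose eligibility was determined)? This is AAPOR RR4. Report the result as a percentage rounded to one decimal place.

Numerator = 360 + 39 = 399
Eligible (known) = 360 + 39 + 150 + 168 + 24 = 741
e = 741 / (741 + 170) = 741 / 911 = 0.8134
Eligible share of unknowns = 0.8134 × 165 = 134.21
Base = 741 + 134.21 = 875.21
RR4 = 399 / 875.21 = 0.4559

45.6%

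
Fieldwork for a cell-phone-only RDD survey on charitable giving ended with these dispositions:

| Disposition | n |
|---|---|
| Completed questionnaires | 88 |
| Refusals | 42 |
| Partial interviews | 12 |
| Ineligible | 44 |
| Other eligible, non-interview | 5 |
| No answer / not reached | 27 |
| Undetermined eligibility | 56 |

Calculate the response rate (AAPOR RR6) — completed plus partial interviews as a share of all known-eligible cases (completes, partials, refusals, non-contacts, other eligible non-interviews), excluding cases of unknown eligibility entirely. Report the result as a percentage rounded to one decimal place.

57.5%

Top: 88 + 12 = 100
Denom: 88 + 12 + 42 + 27 + 5 = 174
RR6 = 100 / 174 = 0.5747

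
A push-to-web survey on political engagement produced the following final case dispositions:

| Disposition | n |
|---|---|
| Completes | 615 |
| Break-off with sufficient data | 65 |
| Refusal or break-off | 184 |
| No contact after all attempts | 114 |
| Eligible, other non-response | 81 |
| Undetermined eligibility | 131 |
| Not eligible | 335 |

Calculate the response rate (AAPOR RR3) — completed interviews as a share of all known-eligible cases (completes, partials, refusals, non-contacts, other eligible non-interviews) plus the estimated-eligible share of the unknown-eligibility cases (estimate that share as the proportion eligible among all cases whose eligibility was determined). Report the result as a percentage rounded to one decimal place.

Top: 615
Eligible (known): 615 + 65 + 184 + 114 + 81 = 1059
e = 1059 / (1059 + 335) = 1059 / 1394 = 0.7597
Eligible share of unknowns: 0.7597 × 131 = 99.52
Base: 1059 + 99.52 = 1158.52
RR3 = 615 / 1158.52 = 0.5308

53.1%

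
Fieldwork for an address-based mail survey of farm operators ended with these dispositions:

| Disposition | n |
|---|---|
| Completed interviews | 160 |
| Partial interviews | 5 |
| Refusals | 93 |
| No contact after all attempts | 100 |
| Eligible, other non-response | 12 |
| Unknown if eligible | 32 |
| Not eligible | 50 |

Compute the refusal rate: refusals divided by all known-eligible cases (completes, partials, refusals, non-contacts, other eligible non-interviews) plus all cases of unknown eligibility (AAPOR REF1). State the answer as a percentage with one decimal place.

Num → 93
Denominator → 160 + 5 + 93 + 100 + 12 + 32 = 402
REF1 = 93 / 402 = 0.2313

23.1%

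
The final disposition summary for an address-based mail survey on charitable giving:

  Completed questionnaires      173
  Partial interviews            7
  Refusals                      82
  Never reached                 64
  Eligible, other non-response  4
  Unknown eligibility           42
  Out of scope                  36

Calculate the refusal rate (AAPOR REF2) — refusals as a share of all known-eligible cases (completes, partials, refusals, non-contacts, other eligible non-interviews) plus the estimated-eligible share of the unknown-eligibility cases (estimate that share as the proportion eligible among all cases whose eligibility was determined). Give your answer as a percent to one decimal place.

22.3%

Numerator: 82
Eligible (known): 173 + 7 + 82 + 64 + 4 = 330
e = 330 / (330 + 36) = 330 / 366 = 0.9016
e × U: 0.9016 × 42 = 37.87
Denom: 330 + 37.87 = 367.87
REF2 = 82 / 367.87 = 0.2229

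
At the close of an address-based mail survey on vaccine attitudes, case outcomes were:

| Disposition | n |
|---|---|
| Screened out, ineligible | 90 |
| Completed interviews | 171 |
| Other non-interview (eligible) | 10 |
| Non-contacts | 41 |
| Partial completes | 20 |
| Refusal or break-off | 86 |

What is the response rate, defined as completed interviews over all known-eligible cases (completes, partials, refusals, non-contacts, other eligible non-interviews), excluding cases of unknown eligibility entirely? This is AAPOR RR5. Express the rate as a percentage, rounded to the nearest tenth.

Top → 171
Denom → 171 + 20 + 86 + 41 + 10 = 328
RR5 = 171 / 328 = 0.5213

52.1%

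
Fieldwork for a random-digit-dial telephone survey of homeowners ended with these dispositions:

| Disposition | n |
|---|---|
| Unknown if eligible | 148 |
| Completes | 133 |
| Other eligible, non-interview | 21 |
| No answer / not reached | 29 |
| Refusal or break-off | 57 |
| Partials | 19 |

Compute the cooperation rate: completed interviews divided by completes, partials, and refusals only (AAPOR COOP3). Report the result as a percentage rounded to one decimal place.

63.6%

Num: 133
Denominator: 133 + 19 + 57 = 209
COOP3 = 133 / 209 = 0.6364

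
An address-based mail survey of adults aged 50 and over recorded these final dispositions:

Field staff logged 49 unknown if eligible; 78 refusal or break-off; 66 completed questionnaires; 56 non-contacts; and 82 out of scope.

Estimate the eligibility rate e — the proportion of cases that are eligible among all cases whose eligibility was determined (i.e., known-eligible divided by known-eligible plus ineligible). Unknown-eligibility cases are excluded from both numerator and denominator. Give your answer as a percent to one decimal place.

Determined eligible = 66 + 78 + 56 = 200
e = 200 / (200 + 82) = 200 / 282 = 0.7092

70.9%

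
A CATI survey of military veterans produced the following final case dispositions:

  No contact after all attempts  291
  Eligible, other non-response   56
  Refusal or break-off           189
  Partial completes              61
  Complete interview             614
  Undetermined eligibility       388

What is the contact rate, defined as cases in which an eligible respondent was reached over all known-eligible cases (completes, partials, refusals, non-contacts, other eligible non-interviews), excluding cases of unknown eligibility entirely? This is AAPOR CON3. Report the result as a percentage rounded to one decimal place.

Top: 614 + 61 + 189 + 56 = 920
Denom: 614 + 61 + 189 + 291 + 56 = 1211
CON3 = 920 / 1211 = 0.7597

76.0%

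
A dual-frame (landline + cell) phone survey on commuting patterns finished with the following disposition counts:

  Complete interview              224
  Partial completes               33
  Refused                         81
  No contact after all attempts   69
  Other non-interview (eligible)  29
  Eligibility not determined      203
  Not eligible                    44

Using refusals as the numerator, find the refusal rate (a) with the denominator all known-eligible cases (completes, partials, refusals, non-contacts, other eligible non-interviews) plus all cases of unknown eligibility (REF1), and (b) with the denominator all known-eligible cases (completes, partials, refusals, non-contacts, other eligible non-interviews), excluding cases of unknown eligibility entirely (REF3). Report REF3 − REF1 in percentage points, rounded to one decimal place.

Num → 81
Denominator → 224 + 33 + 81 + 69 + 29 + 203 = 639
REF1 = 81 / 639 = 0.1268
Denominator → 224 + 33 + 81 + 69 + 29 = 436
REF3 = 81 / 436 = 0.1858
Difference = 18.58 − 12.68 = 5.90 percentage points

5.9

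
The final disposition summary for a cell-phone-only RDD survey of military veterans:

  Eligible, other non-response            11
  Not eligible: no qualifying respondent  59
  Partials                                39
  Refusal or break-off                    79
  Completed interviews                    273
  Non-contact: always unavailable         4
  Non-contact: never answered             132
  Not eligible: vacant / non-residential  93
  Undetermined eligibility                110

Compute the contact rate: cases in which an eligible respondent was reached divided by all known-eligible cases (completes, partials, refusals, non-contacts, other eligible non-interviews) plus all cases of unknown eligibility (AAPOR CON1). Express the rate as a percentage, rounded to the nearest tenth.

No answer / not reached = 132 + 4 = 136
Screened out, ineligible = 59 + 93 = 152
Numerator → 273 + 39 + 79 + 11 = 402
Denominator → 273 + 39 + 79 + 136 + 11 + 110 = 648
CON1 = 402 / 648 = 0.6204

62.0%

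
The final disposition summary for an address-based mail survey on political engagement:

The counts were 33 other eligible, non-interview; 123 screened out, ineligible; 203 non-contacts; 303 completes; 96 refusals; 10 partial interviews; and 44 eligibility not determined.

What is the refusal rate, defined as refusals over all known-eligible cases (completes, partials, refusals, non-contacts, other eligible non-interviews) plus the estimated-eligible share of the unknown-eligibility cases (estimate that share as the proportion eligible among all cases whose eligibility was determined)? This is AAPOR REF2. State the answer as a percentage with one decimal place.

14.1%

Numerator = 96
Eligible (known) = 303 + 10 + 96 + 203 + 33 = 645
e = 645 / (645 + 123) = 645 / 768 = 0.8398
e × U = 0.8398 × 44 = 36.95
Denom = 645 + 36.95 = 681.95
REF2 = 96 / 681.95 = 0.1408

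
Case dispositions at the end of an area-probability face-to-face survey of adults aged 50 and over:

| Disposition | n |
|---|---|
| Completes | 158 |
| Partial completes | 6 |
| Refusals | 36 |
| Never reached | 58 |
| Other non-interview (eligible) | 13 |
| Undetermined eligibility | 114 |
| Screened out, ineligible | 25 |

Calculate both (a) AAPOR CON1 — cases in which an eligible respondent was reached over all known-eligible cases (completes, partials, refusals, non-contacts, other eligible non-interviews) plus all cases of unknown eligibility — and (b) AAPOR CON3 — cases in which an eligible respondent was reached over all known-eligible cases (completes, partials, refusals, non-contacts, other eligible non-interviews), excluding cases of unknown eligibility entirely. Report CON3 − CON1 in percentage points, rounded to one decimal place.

Num → 158 + 6 + 36 + 13 = 213
Denominator → 158 + 6 + 36 + 58 + 13 + 114 = 385
CON1 = 213 / 385 = 0.5532
Denominator → 158 + 6 + 36 + 58 + 13 = 271
CON3 = 213 / 271 = 0.7860
Difference = 78.60 − 55.32 = 23.28 percentage points

23.3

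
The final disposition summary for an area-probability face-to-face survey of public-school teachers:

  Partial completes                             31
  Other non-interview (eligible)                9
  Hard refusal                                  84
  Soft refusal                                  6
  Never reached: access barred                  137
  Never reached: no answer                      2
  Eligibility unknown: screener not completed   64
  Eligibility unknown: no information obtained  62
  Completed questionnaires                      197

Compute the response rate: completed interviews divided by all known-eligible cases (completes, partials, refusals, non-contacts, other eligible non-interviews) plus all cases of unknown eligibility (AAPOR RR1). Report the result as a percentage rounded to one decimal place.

33.3%

Refused = 84 + 6 = 90
Non-contacts = 2 + 137 = 139
Unknown if eligible = 64 + 62 = 126
Numerator: 197
Base: 197 + 31 + 90 + 139 + 9 + 126 = 592
RR1 = 197 / 592 = 0.3328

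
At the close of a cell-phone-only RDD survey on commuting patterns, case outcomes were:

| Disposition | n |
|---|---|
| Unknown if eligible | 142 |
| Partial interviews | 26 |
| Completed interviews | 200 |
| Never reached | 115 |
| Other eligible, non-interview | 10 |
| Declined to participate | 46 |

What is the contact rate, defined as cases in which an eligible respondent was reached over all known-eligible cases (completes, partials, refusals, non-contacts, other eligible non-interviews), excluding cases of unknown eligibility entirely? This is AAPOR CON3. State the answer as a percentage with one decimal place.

Numerator = 200 + 26 + 46 + 10 = 282
Denom = 200 + 26 + 46 + 115 + 10 = 397
CON3 = 282 / 397 = 0.7103

71.0%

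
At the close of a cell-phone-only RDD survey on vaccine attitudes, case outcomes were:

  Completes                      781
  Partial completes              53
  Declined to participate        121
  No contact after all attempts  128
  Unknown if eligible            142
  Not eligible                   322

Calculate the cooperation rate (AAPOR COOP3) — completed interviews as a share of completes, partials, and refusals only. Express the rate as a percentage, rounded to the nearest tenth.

81.8%

Num → 781
Base → 781 + 53 + 121 = 955
COOP3 = 781 / 955 = 0.8178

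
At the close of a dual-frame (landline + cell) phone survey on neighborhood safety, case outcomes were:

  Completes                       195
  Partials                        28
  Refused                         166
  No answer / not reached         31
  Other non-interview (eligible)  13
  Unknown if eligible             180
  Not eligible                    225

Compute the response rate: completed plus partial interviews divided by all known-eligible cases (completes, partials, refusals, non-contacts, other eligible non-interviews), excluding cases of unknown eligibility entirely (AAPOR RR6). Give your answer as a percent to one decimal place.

Top → 195 + 28 = 223
Base → 195 + 28 + 166 + 31 + 13 = 433
RR6 = 223 / 433 = 0.5150

51.5%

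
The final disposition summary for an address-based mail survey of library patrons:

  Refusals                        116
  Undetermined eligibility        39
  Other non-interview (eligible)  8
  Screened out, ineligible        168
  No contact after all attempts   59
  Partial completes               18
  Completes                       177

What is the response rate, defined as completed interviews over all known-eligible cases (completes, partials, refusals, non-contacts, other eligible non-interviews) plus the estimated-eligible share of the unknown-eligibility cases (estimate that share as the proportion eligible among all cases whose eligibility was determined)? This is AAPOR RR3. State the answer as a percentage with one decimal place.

43.7%

Numerator = 177
Known eligible = 177 + 18 + 116 + 59 + 8 = 378
e = 378 / (378 + 168) = 378 / 546 = 0.6923
e × U = 0.6923 × 39 = 27.00
Base = 378 + 27.00 = 405.00
RR3 = 177 / 405.00 = 0.4370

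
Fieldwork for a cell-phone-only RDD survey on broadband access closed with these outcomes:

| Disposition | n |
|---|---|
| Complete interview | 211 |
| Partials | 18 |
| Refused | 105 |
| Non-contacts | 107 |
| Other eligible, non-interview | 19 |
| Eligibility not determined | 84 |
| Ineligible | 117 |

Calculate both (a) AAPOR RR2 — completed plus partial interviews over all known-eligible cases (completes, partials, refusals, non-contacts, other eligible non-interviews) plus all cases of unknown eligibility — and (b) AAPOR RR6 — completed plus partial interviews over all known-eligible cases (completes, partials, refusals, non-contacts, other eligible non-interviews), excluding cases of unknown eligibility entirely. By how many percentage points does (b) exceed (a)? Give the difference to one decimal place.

Num = 211 + 18 = 229
Base = 211 + 18 + 105 + 107 + 19 + 84 = 544
RR2 = 229 / 544 = 0.4210
Base = 211 + 18 + 105 + 107 + 19 = 460
RR6 = 229 / 460 = 0.4978
Difference = 49.78 − 42.10 = 7.68 percentage points

7.7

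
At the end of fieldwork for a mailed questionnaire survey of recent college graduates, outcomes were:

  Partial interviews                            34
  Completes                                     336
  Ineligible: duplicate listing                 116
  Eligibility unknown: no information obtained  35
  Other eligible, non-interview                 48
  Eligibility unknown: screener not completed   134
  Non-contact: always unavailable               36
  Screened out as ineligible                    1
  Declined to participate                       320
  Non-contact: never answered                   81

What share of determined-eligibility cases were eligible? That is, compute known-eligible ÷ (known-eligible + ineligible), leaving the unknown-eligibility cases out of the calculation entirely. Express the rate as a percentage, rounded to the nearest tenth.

Never reached = 81 + 36 = 117
Undetermined eligibility = 134 + 35 = 169
Not eligible = 1 + 116 = 117
Determined eligible = 336 + 34 + 320 + 117 + 48 = 855
e = 855 / (855 + 117) = 855 / 972 = 0.8796

88.0%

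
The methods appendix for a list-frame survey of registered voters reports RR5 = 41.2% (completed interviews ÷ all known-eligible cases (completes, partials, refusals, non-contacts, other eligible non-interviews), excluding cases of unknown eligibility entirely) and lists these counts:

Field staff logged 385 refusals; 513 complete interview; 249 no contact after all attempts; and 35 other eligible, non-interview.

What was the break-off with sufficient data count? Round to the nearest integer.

RR5 = 513 / D = 0.412
D = 513 / 0.412 = 1245.1
Other denominator terms total 1182
break-off with sufficient data = 1245.1 − 1182 ≈ 63

63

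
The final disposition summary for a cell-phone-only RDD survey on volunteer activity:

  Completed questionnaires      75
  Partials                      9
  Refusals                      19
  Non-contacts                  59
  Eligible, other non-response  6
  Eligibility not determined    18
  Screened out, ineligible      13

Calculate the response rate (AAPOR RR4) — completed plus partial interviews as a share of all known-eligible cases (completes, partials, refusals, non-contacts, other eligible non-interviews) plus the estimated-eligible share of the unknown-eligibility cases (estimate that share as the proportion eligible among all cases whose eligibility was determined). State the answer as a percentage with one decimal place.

Num → 75 + 9 = 84
Known eligible → 75 + 9 + 19 + 59 + 6 = 168
e = 168 / (168 + 13) = 168 / 181 = 0.9282
Estimated eligible among unknowns → 0.9282 × 18 = 16.71
Denom → 168 + 16.71 = 184.71
RR4 = 84 / 184.71 = 0.4548

45.5%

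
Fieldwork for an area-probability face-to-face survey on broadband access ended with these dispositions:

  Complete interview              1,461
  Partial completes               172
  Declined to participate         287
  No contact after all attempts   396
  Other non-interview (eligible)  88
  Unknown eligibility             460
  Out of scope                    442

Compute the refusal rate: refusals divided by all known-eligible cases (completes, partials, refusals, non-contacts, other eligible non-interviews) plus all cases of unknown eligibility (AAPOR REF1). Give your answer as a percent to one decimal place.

Num = 287
Denom = 1461 + 172 + 287 + 396 + 88 + 460 = 2864
REF1 = 287 / 2864 = 0.1002

10.0%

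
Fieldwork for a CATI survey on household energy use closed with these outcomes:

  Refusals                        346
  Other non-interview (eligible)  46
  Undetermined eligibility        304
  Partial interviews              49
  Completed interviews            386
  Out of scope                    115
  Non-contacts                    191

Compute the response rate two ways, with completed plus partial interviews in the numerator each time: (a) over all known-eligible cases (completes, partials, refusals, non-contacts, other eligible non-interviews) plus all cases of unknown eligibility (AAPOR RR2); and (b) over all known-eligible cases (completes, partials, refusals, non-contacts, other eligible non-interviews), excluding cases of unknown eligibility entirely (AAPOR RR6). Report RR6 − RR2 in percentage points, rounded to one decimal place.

Numerator → 386 + 49 = 435
Base → 386 + 49 + 346 + 191 + 46 + 304 = 1322
RR2 = 435 / 1322 = 0.3290
Base → 386 + 49 + 346 + 191 + 46 = 1018
RR6 = 435 / 1018 = 0.4273
Difference = 42.73 − 32.90 = 9.83 percentage points

9.8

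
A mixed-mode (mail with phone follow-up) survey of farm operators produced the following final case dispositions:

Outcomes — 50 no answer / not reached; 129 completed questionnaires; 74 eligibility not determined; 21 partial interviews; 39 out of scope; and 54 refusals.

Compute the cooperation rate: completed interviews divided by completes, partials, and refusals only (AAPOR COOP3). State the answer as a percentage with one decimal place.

63.2%

Top: 129
Base: 129 + 21 + 54 = 204
COOP3 = 129 / 204 = 0.6324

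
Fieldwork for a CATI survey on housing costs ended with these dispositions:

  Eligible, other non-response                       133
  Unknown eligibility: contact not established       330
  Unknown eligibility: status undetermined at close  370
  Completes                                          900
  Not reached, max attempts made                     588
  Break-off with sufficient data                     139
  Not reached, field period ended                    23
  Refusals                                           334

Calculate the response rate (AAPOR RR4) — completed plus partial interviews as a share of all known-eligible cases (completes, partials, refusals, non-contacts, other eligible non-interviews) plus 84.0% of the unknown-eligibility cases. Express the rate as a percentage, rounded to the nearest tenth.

38.4%

Never reached = 23 + 588 = 611
Eligibility not determined = 330 + 370 = 700
Top → 900 + 139 = 1039
Eligible (known) → 900 + 139 + 334 + 611 + 133 = 2117
e × U → 0.8400 × 700 = 588.00
Denom → 2117 + 588.00 = 2705.00
RR4 = 1039 / 2705.00 = 0.3841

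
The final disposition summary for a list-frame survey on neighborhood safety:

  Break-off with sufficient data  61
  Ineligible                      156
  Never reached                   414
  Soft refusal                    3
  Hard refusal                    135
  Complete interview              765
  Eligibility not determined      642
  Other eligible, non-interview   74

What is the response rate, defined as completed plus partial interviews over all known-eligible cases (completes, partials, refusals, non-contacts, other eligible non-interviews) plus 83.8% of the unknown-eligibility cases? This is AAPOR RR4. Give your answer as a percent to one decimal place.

Refused = 135 + 3 = 138
Numerator → 765 + 61 = 826
Eligible (known) → 765 + 61 + 138 + 414 + 74 = 1452
Estimated eligible among unknowns → 0.8380 × 642 = 538.00
Base → 1452 + 538.00 = 1990.00
RR4 = 826 / 1990.00 = 0.4151

41.5%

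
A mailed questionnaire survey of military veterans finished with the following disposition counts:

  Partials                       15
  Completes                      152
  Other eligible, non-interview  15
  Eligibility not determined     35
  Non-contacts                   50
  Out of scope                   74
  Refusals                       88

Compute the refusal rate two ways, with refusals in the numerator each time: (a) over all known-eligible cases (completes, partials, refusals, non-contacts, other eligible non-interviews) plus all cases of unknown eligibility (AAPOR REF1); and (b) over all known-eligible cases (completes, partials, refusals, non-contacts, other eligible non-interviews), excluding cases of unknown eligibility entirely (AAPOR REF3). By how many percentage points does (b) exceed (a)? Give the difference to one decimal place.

Top: 88
Denominator: 152 + 15 + 88 + 50 + 15 + 35 = 355
REF1 = 88 / 355 = 0.2479
Denominator: 152 + 15 + 88 + 50 + 15 = 320
REF3 = 88 / 320 = 0.2750
Difference = 27.50 − 24.79 = 2.71 percentage points

2.7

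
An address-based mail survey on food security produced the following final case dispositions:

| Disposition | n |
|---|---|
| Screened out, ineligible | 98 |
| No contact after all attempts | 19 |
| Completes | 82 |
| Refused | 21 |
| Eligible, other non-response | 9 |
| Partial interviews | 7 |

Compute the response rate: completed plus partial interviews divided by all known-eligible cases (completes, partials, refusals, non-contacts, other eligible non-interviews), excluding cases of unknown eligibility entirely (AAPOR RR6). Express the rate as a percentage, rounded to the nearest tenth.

Numerator: 82 + 7 = 89
Denominator: 82 + 7 + 21 + 19 + 9 = 138
RR6 = 89 / 138 = 0.6449

64.5%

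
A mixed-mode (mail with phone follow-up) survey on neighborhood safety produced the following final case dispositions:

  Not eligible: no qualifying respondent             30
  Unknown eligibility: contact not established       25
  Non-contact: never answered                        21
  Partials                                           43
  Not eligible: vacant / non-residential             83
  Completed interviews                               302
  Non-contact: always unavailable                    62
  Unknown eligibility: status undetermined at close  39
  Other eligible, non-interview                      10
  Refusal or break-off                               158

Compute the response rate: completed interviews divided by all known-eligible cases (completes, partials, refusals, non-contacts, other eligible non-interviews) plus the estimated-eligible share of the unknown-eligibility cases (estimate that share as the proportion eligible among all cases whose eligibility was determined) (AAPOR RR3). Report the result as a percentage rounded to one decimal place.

46.5%

No answer / not reached = 21 + 62 = 83
Unknown if eligible = 25 + 39 = 64
Not eligible = 30 + 83 = 113
Top = 302
Eligible (known) = 302 + 43 + 158 + 83 + 10 = 596
e = 596 / (596 + 113) = 596 / 709 = 0.8406
Eligible share of unknowns = 0.8406 × 64 = 53.80
Base = 596 + 53.80 = 649.80
RR3 = 302 / 649.80 = 0.4648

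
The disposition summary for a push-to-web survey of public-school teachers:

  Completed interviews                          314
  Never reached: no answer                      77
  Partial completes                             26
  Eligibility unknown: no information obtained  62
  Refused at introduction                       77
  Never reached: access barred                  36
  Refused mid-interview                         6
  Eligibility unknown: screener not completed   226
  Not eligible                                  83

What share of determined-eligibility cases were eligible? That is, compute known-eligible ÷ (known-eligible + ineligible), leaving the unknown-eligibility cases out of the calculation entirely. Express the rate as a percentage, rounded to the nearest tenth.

86.6%

Refusal or break-off = 77 + 6 = 83
Non-contacts = 77 + 36 = 113
Unknown if eligible = 226 + 62 = 288
Determined eligible = 314 + 26 + 83 + 113 = 536
e = 536 / (536 + 83) = 536 / 619 = 0.8659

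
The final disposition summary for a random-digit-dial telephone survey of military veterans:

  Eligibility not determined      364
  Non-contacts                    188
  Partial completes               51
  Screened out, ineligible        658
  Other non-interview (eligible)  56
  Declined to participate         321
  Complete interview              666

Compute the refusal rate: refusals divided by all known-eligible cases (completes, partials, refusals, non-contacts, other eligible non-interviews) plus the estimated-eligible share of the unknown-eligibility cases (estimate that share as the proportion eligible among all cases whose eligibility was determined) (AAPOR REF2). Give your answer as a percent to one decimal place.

21.1%

Top → 321
Eligible (known) → 666 + 51 + 321 + 188 + 56 = 1282
e = 1282 / (1282 + 658) = 1282 / 1940 = 0.6608
Estimated eligible among unknowns → 0.6608 × 364 = 240.53
Base → 1282 + 240.53 = 1522.53
REF2 = 321 / 1522.53 = 0.2108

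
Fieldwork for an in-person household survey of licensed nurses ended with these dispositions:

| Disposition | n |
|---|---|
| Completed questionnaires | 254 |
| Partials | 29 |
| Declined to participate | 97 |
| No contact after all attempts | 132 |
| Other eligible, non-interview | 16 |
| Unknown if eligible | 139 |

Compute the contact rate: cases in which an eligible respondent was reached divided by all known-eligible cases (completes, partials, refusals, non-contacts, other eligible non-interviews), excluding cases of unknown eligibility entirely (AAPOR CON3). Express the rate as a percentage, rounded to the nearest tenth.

Top → 254 + 29 + 97 + 16 = 396
Denom → 254 + 29 + 97 + 132 + 16 = 528
CON3 = 396 / 528 = 0.7500

75.0%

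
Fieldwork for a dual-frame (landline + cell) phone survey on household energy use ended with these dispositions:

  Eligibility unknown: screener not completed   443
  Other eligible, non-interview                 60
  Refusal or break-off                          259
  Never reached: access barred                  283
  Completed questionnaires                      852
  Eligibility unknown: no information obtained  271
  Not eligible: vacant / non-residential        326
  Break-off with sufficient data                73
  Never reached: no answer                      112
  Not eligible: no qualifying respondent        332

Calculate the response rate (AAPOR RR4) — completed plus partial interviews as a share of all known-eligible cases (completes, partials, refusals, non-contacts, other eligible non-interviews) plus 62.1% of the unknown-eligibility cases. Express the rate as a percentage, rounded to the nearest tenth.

No answer / not reached = 112 + 283 = 395
Unknown eligibility = 443 + 271 = 714
Out of scope = 332 + 326 = 658
Top = 852 + 73 = 925
Eligible (known) = 852 + 73 + 259 + 395 + 60 = 1639
e × U = 0.6210 × 714 = 443.39
Denom = 1639 + 443.39 = 2082.39
RR4 = 925 / 2082.39 = 0.4442

44.4%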